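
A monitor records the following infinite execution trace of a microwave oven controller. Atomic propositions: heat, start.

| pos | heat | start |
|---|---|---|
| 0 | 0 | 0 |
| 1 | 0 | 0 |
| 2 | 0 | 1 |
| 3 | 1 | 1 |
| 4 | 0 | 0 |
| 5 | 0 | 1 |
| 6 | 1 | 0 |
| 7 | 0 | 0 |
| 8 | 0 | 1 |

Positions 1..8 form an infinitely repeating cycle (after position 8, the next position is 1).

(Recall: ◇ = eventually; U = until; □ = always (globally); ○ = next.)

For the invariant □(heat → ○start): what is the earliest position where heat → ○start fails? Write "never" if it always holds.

Check heat → ○start at each position in order: 0 ✓, 1 ✓, 2 ✓.
At position 3 the labels are {heat, start} and the next position 4 has {}, so heat → ○start is false there. This is the first violation.

3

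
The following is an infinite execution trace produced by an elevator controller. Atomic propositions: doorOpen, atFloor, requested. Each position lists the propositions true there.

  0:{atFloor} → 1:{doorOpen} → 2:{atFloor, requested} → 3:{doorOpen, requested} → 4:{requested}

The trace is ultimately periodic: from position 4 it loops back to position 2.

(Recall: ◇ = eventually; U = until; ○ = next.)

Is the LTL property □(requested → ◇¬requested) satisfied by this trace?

requested → ◇¬requested must hold at every position from 0 onward. It fails at position 2, so □(requested → ◇¬requested) is false.
Positions where requested holds: 2, 3, 4.
Check ◇¬requested at each: 2→fails, 3→fails, 4→fails.

Does not hold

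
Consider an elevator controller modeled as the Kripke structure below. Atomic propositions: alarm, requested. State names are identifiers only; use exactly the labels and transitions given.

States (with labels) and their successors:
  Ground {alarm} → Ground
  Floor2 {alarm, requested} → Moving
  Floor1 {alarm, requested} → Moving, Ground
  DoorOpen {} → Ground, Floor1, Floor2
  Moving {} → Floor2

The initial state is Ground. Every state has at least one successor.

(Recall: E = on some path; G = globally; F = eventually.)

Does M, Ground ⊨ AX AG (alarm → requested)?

States satisfying AG (alarm → requested): {Floor2, Moving}.
States satisfying AX AG (alarm → requested): {Floor2, Moving}.
Ground ∉ Sat(AX AG (alarm → requested)).

Does not hold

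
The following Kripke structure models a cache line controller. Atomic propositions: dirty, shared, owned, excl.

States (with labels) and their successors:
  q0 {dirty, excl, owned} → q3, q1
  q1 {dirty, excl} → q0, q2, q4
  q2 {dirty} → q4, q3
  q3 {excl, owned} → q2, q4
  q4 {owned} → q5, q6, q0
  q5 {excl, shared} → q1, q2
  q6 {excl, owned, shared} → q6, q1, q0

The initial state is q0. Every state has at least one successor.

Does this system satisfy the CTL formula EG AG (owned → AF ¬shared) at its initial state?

States satisfying AG (owned → AF ¬shared): ∅.
States satisfying EG AG (owned → AF ¬shared): ∅.
No suitable path/successor from q0 witnesses the formula.
q0 ∉ Sat(EG AG (owned → AF ¬shared)).

Violated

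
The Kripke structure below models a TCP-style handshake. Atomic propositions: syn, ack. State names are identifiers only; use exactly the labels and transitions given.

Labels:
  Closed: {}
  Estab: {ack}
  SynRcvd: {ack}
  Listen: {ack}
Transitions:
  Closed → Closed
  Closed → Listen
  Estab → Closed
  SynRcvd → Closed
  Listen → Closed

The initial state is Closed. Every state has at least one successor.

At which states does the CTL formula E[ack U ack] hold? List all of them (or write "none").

{Estab, SynRcvd, Listen}

States satisfying ack: {Estab, SynRcvd, Listen}.
States satisfying E[ack U ack]: {Estab, SynRcvd, Listen}.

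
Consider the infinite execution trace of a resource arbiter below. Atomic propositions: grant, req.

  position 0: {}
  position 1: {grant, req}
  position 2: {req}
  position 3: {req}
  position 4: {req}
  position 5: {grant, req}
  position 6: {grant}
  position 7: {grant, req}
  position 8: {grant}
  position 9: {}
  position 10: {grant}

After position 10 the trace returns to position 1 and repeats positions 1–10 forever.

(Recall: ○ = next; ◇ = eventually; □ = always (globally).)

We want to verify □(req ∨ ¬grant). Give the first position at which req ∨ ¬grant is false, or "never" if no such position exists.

6

Check req ∨ ¬grant at each position in order: 0 ✓, 1 ✓, 2 ✓, 3 ✓, 4 ✓, 5 ✓.
At position 6 the labels are {grant}, so req ∨ ¬grant is false there. This is the first violation.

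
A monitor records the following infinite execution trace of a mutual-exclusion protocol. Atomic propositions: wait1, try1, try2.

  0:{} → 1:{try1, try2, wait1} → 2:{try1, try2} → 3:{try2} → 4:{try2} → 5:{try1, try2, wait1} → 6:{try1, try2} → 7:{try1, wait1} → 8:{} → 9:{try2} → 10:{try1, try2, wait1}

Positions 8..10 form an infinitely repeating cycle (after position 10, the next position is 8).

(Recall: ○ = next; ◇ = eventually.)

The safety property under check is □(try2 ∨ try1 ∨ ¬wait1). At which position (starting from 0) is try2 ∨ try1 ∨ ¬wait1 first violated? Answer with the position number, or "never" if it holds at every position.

never

try2 ∨ try1 ∨ ¬wait1 holds at every position 0..10, and those are all the positions the trace ever visits, so the invariant □(try2 ∨ try1 ∨ ¬wait1) is never violated.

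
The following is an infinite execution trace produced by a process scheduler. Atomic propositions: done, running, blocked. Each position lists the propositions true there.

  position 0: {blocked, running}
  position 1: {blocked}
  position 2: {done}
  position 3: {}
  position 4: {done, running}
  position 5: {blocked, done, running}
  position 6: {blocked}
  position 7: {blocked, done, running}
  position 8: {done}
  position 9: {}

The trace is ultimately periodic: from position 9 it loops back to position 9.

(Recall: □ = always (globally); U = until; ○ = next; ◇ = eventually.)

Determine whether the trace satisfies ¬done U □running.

No

Walking from position 0: at position 2, □running has not yet held and ¬done fails, so ¬done U □running is false.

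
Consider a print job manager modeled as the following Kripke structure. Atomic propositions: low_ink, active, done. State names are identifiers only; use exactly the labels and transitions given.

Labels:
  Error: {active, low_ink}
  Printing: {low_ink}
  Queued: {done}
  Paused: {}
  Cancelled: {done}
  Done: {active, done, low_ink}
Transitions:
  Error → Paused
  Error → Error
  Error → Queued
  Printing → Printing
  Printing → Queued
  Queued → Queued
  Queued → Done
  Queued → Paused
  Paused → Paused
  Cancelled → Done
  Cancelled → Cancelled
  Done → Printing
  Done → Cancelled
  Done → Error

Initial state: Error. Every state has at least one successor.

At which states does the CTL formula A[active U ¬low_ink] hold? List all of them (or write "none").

States satisfying active: {Error, Done}.
States satisfying ¬low_ink: {Queued, Paused, Cancelled}.
States satisfying A[active U ¬low_ink]: {Queued, Paused, Cancelled}.

{Queued, Paused, Cancelled}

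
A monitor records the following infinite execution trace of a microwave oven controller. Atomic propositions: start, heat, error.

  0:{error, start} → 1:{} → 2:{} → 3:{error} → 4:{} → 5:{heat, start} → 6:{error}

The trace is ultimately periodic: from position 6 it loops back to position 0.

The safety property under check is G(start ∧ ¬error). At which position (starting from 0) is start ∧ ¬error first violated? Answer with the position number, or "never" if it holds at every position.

At position 0 the labels are {error, start}, so start ∧ ¬error is false there. This is the first violation.

0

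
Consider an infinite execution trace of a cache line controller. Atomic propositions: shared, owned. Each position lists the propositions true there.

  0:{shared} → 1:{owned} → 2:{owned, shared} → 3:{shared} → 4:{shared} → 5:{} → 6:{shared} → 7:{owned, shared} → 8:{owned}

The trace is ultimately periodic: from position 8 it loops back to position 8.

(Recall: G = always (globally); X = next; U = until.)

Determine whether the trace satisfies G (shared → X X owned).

Does not hold

shared → X X owned must hold at every position from 0 onward. It fails at position 2, so G (shared → X X owned) is false.
Positions where shared holds: 0, 2, 3, 4, 6, 7.
Check X X owned at each: 0→ok, 2→fails, 3→fails, 4→fails, 6→ok, 7→ok.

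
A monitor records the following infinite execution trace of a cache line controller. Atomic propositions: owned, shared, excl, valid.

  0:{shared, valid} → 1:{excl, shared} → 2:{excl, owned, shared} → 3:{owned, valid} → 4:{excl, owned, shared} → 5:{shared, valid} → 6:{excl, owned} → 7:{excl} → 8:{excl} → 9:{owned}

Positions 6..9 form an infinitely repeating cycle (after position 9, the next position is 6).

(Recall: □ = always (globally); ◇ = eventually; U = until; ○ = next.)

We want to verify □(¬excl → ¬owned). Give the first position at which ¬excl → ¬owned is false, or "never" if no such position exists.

3

Check ¬excl → ¬owned at each position in order: 0 ✓, 1 ✓, 2 ✓.
At position 3 the labels are {owned, valid}, so ¬excl → ¬owned is false there. This is the first violation.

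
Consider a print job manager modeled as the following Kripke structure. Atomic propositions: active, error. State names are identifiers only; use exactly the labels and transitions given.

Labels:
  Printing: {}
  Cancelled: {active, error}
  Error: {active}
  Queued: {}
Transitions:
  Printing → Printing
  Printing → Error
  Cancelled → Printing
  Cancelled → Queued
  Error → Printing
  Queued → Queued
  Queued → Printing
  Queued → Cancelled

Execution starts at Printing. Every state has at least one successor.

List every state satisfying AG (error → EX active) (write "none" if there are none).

{Printing, Error}

States satisfying error → EX active: {Printing, Error, Queued}.
States satisfying AG (error → EX active): {Printing, Error}.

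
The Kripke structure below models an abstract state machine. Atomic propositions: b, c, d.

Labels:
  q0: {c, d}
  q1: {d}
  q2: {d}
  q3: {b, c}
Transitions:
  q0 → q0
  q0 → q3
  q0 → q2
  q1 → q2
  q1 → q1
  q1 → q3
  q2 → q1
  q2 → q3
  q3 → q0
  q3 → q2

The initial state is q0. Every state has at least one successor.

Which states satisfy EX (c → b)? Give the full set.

{q0, q1, q2, q3}

States satisfying c → b: {q1, q2, q3}.
States satisfying EX (c → b): {q0, q1, q2, q3}.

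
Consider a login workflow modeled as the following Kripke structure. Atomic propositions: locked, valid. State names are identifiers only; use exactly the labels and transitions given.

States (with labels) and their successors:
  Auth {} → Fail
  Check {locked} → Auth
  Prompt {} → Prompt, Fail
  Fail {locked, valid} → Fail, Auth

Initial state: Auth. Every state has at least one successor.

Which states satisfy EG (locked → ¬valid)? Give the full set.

{Prompt}

States satisfying locked → ¬valid: {Auth, Check, Prompt}.
States satisfying EG (locked → ¬valid): {Prompt}.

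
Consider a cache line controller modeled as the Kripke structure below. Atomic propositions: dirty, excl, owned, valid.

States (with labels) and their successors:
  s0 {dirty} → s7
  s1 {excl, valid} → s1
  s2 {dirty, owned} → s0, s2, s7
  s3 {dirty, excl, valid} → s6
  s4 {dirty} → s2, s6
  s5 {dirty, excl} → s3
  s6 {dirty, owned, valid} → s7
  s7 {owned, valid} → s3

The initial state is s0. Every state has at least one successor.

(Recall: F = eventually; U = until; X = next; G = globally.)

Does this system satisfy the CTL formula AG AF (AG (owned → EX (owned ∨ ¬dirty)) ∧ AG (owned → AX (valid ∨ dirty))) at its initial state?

States satisfying AG AF (AG (owned → EX (owned ∨ ¬dirty)) ∧ AG (owned → AX (valid ∨ dirty))): {s1}.
s0 is reachable from s0 and violates AF (AG (owned → EX (owned ∨ ¬dirty)) ∧ AG (owned → AX (valid ∨ dirty))), so AG fails at s0.
s0 ∉ Sat(AG AF (AG (owned → EX (owned ∨ ¬dirty)) ∧ AG (owned → AX (valid ∨ dirty)))).

No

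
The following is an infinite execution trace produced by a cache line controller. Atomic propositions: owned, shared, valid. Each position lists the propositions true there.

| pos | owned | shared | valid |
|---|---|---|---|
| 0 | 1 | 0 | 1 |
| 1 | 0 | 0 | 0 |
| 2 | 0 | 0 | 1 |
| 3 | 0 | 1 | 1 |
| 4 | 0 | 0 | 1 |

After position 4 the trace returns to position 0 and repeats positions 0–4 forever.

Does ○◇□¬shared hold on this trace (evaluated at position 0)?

The position after 0 is 1; ◇□¬shared is false there.

No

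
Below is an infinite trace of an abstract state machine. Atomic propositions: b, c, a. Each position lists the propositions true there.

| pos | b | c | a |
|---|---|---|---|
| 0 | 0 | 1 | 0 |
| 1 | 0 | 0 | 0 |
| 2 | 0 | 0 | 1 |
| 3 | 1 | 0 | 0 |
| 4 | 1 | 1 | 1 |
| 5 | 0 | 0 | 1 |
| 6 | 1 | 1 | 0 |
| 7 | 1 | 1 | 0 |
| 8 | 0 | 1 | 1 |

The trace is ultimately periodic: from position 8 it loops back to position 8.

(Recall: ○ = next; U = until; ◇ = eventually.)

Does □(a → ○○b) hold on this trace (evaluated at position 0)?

No

a → ○○b must hold at every position from 0 onward. It fails at position 8, so □(a → ○○b) is false.
Positions where a holds: 2, 4, 5, 8.
Check ○○b at each: 2→ok, 4→ok, 5→ok, 8→fails.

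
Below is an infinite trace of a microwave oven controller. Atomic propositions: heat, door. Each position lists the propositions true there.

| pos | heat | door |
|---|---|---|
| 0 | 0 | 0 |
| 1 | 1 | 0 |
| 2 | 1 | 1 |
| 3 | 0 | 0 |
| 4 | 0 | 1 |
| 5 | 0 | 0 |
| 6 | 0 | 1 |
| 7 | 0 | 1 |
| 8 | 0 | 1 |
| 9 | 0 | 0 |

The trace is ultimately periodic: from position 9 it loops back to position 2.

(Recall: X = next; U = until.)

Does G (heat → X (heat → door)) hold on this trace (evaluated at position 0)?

heat → X (heat → door) holds at every position 0..9, and those are all positions ever visited, so G (heat → X (heat → door)) holds.
Positions where heat holds: 1, 2.
Check X (heat → door) at each: 1→ok, 2→ok.

Satisfied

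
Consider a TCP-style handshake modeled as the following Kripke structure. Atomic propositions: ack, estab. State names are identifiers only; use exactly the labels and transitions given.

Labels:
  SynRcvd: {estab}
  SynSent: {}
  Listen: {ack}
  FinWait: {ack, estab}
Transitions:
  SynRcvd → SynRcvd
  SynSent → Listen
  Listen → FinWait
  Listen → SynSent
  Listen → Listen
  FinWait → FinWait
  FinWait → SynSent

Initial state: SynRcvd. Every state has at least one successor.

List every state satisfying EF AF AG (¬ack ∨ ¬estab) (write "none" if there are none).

States satisfying AF AG (¬ack ∨ ¬estab): {SynRcvd}.
States satisfying EF AF AG (¬ack ∨ ¬estab): {SynRcvd}.

{SynRcvd}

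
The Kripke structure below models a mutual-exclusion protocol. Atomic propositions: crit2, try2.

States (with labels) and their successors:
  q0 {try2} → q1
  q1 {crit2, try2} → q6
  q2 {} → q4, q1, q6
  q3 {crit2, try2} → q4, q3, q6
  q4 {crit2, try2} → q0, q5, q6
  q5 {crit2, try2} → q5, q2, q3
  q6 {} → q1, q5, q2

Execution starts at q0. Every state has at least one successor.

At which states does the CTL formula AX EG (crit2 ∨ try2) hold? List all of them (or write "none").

none

States satisfying EG (crit2 ∨ try2): {q3, q4, q5}.
States satisfying AX EG (crit2 ∨ try2): ∅.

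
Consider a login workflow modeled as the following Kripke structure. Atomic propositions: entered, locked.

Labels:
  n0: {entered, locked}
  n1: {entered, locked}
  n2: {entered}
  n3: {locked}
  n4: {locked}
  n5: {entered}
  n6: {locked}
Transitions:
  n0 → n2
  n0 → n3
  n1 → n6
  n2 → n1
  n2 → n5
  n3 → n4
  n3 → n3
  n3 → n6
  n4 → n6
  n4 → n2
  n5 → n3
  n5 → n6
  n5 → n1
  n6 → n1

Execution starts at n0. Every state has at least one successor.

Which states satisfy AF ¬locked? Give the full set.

{n2, n5}

States satisfying ¬locked: {n2, n5}.
States satisfying AF ¬locked: {n2, n5}.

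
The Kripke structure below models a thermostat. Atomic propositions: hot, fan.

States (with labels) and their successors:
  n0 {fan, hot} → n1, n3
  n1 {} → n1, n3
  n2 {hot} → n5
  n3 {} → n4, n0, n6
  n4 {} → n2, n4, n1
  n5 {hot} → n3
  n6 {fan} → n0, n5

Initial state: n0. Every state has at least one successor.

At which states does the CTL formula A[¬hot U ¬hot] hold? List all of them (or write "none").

States satisfying ¬hot: {n1, n3, n4, n6}.
States satisfying A[¬hot U ¬hot]: {n1, n3, n4, n6}.

{n1, n3, n4, n6}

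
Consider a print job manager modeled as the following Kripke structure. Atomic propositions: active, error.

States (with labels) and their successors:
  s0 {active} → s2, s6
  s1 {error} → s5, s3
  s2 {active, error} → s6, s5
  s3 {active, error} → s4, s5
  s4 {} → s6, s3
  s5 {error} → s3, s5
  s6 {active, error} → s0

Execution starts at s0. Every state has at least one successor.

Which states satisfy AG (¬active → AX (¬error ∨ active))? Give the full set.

States satisfying ¬active → AX (¬error ∨ active): {s0, s2, s3, s4, s6}.
States satisfying AG (¬active → AX (¬error ∨ active)): ∅.

none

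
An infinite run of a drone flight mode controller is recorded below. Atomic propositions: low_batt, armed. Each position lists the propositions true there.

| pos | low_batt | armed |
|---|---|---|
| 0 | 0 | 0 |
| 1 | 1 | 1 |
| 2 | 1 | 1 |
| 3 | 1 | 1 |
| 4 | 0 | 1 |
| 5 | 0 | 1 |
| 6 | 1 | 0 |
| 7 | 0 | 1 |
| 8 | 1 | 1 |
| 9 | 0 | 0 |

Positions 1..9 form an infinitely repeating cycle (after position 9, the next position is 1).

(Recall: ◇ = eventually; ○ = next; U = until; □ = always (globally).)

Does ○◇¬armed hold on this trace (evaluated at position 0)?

Holds

The position after 0 is 1; ◇¬armed is true there.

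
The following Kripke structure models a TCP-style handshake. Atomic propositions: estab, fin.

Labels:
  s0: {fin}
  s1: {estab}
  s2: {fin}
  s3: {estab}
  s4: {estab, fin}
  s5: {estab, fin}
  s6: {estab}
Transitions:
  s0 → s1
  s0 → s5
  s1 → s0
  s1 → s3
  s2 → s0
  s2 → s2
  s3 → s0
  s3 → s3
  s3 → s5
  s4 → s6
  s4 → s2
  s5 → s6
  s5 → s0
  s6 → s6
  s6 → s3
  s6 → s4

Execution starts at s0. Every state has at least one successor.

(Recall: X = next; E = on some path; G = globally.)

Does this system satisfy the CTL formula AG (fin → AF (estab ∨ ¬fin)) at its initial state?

States satisfying fin → AF (estab ∨ ¬fin): {s0, s1, s3, s4, s5, s6}.
States satisfying AG (fin → AF (estab ∨ ¬fin)): ∅.
s2 is reachable from s0 and violates fin → AF (estab ∨ ¬fin), so AG fails at s0.
s0 ∉ Sat(AG (fin → AF (estab ∨ ¬fin))).

Violated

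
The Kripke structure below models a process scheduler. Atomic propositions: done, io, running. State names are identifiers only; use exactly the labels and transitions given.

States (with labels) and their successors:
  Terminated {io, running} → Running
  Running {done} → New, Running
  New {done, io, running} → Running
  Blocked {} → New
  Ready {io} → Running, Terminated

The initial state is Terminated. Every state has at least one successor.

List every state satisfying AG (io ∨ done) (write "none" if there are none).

{Terminated, Running, New, Ready}

States satisfying io ∨ done: {Terminated, Running, New, Ready}.
States satisfying AG (io ∨ done): {Terminated, Running, New, Ready}.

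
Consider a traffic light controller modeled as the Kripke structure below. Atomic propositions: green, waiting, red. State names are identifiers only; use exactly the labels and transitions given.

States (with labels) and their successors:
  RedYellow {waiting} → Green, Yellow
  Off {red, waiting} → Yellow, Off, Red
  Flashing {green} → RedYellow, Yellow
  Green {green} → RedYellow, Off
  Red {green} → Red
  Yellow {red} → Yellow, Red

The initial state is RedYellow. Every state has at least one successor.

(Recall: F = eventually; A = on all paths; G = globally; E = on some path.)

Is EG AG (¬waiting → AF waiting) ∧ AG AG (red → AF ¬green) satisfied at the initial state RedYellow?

States satisfying AG (¬waiting → AF waiting): ∅.
States satisfying EG AG (¬waiting → AF waiting): ∅.
States satisfying AG (red → AF ¬green): {RedYellow, Off, Flashing, Green, Red, Yellow}.
States satisfying AG AG (red → AF ¬green): {RedYellow, Off, Flashing, Green, Red, Yellow}.
States satisfying EG AG (¬waiting → AF waiting) ∧ AG AG (red → AF ¬green): ∅.
RedYellow ∉ Sat(EG AG (¬waiting → AF waiting) ∧ AG AG (red → AF ¬green)).

No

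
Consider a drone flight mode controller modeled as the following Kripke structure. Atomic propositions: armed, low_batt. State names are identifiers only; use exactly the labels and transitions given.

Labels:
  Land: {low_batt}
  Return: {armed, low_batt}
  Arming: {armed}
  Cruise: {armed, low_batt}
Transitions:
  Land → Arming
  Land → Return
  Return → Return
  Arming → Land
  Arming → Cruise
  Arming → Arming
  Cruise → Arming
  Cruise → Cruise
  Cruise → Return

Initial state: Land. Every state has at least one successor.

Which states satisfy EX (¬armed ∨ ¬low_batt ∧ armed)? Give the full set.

States satisfying ¬armed ∨ ¬low_batt ∧ armed: {Land, Arming}.
States satisfying EX (¬armed ∨ ¬low_batt ∧ armed): {Land, Arming, Cruise}.

{Land, Arming, Cruise}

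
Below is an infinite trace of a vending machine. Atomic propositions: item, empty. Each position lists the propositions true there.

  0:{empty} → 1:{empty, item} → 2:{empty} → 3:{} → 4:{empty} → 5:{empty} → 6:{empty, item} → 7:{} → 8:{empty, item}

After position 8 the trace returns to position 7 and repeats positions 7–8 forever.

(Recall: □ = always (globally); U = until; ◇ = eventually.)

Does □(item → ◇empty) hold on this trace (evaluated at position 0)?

Yes

item → ◇empty holds at every position 0..8, and those are all positions ever visited, so □(item → ◇empty) holds.
Positions where item holds: 1, 6, 8.
Check ◇empty at each: 1→ok, 6→ok, 8→ok.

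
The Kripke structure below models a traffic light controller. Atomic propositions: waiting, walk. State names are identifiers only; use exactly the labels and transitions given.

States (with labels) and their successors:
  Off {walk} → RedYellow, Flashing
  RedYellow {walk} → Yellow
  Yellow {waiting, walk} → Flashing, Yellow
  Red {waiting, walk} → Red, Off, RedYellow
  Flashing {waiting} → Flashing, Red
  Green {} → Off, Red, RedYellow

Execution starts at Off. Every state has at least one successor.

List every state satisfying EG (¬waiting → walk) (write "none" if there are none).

States satisfying ¬waiting → walk: {Off, RedYellow, Yellow, Red, Flashing}.
States satisfying EG (¬waiting → walk): {Off, RedYellow, Yellow, Red, Flashing}.

{Off, RedYellow, Yellow, Red, Flashing}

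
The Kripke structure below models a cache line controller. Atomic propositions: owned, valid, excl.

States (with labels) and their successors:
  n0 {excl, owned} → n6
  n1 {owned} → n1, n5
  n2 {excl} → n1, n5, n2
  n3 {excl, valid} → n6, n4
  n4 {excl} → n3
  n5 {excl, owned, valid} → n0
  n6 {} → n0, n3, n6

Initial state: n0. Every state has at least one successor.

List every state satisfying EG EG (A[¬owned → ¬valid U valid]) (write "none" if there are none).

States satisfying EG (A[¬owned → ¬valid U valid]): {n3, n4}.
States satisfying EG EG (A[¬owned → ¬valid U valid]): {n3, n4}.

{n3, n4}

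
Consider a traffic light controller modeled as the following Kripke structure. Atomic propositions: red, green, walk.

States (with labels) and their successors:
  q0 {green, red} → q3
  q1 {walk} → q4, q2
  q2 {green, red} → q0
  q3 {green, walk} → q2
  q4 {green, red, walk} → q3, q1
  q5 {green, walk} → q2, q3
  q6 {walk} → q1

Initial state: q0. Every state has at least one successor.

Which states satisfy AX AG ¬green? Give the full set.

none

States satisfying AG ¬green: ∅.
States satisfying AX AG ¬green: ∅.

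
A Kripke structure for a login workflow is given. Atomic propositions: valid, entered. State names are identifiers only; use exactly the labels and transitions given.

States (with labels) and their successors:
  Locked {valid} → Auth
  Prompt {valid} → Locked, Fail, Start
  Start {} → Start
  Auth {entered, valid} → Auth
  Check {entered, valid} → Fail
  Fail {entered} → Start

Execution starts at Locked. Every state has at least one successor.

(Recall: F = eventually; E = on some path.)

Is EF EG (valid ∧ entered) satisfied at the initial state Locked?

States satisfying EG (valid ∧ entered): {Auth}.
States satisfying EF EG (valid ∧ entered): {Locked, Prompt, Auth}.
Some path from Locked reaches a state where EG (valid ∧ entered) holds.
Locked ∈ Sat(EF EG (valid ∧ entered)).

Holds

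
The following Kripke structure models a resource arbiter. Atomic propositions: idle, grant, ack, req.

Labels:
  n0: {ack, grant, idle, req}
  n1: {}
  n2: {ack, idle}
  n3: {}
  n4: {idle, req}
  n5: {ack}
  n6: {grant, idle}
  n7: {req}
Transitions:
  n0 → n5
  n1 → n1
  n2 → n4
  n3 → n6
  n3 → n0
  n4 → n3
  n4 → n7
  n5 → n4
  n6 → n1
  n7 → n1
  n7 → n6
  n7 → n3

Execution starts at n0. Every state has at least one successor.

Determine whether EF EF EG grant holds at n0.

Violated

States satisfying EF EG grant: ∅.
States satisfying EF EF EG grant: ∅.
No suitable path/successor from n0 witnesses the formula.
n0 ∉ Sat(EF EF EG grant).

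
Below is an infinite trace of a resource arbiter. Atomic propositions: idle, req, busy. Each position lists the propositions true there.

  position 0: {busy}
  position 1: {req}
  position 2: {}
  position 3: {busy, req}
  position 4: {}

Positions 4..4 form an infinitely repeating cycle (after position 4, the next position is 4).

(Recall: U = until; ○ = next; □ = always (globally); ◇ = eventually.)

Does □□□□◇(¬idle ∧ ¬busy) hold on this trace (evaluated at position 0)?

Satisfied

□□□◇(¬idle ∧ ¬busy) holds at every position 0..4, and those are all positions ever visited, so □□□□◇(¬idle ∧ ¬busy) holds.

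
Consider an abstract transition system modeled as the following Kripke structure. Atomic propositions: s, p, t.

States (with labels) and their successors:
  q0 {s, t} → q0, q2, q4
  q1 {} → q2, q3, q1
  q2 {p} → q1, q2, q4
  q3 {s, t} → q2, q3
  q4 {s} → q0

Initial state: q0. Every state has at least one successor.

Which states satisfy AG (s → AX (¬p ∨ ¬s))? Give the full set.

States satisfying s → AX (¬p ∨ ¬s): {q0, q1, q2, q3, q4}.
States satisfying AG (s → AX (¬p ∨ ¬s)): {q0, q1, q2, q3, q4}.

{q0, q1, q2, q3, q4}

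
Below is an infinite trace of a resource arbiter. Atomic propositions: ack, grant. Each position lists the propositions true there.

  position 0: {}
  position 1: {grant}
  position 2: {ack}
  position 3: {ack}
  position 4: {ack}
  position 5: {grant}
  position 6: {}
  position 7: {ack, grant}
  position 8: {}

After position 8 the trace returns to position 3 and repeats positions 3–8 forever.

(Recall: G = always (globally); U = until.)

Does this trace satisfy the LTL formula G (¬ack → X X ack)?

¬ack → X X ack must hold at every position from 0 onward. It fails at position 6, so G (¬ack → X X ack) is false.
Positions where ¬ack holds: 0, 1, 5, 6, 8.
Check X X ack at each: 0→ok, 1→ok, 5→ok, 6→fails, 8→ok.

Violated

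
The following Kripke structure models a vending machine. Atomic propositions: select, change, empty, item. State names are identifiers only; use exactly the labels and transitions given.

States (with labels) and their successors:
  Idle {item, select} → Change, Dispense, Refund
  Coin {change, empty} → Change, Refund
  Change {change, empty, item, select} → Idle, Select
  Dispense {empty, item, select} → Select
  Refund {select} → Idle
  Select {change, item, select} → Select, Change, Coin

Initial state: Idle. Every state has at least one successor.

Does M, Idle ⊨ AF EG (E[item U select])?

Holds

States satisfying EG (E[item U select]): {Idle, Change, Dispense, Refund, Select}.
States satisfying AF EG (E[item U select]): {Idle, Coin, Change, Dispense, Refund, Select}.
Idle ∈ Sat(AF EG (E[item U select])).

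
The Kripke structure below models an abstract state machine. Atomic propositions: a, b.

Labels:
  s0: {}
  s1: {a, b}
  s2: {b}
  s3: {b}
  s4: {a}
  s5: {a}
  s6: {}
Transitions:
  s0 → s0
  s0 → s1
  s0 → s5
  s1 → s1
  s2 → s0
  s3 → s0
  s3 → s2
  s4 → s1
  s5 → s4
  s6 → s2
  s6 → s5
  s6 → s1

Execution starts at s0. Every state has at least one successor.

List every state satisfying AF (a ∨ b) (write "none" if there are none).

States satisfying a ∨ b: {s1, s2, s3, s4, s5}.
States satisfying AF (a ∨ b): {s1, s2, s3, s4, s5, s6}.

{s1, s2, s3, s4, s5, s6}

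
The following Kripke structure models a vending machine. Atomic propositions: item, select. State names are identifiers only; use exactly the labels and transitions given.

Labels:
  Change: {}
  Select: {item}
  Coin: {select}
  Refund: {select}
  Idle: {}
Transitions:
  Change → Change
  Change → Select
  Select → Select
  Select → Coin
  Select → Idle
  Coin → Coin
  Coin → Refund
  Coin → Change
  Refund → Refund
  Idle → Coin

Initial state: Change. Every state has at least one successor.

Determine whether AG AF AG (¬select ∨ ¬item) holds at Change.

Yes

States satisfying AF AG (¬select ∨ ¬item): {Change, Select, Coin, Refund, Idle}.
States satisfying AG AF AG (¬select ∨ ¬item): {Change, Select, Coin, Refund, Idle}.
Every state reachable from Change satisfies AF AG (¬select ∨ ¬item).
Change ∈ Sat(AG AF AG (¬select ∨ ¬item)).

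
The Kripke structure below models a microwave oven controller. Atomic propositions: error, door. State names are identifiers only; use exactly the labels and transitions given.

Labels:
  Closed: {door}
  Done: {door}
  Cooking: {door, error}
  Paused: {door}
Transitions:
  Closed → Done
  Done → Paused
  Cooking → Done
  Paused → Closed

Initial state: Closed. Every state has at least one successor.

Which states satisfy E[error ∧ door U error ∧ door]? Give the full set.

States satisfying error ∧ door: {Cooking}.
States satisfying E[error ∧ door U error ∧ door]: {Cooking}.

{Cooking}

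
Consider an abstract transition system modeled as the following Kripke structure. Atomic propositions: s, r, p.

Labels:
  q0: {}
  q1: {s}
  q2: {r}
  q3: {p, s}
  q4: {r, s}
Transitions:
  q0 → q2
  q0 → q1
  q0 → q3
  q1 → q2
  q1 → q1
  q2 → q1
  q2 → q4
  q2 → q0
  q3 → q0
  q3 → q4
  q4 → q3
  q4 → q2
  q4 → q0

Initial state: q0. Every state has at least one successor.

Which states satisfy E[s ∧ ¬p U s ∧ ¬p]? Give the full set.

States satisfying s ∧ ¬p: {q1, q4}.
States satisfying E[s ∧ ¬p U s ∧ ¬p]: {q1, q4}.

{q1, q4}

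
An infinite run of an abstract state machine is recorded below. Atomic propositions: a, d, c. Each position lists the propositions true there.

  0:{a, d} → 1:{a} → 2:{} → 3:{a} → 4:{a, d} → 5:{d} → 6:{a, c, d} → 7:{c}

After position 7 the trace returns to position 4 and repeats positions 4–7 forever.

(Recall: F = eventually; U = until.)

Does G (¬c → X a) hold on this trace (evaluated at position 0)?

Does not hold

¬c → X a must hold at every position from 0 onward. It fails at position 1, so G (¬c → X a) is false.
Positions where ¬c holds: 0, 1, 2, 3, 4, 5.
Check X a at each: 0→ok, 1→fails, 2→ok, 3→ok, 4→fails, 5→ok.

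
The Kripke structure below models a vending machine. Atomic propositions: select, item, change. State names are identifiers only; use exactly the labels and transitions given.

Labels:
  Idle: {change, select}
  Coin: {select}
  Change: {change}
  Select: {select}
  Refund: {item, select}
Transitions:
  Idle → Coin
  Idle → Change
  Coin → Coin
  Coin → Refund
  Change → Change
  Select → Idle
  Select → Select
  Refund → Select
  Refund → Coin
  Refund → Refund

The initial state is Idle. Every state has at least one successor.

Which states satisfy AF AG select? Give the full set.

none

States satisfying AG select: ∅.
States satisfying AF AG select: ∅.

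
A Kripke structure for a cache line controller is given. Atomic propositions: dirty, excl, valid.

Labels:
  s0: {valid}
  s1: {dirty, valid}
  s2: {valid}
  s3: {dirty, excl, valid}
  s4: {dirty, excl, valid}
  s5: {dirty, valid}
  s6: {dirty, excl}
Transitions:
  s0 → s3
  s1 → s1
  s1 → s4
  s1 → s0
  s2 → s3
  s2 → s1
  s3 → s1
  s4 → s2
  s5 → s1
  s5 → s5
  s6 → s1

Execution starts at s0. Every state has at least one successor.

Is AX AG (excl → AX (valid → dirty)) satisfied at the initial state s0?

States satisfying AG (excl → AX (valid → dirty)): ∅.
States satisfying AX AG (excl → AX (valid → dirty)): ∅.
s0 ∉ Sat(AX AG (excl → AX (valid → dirty))).

No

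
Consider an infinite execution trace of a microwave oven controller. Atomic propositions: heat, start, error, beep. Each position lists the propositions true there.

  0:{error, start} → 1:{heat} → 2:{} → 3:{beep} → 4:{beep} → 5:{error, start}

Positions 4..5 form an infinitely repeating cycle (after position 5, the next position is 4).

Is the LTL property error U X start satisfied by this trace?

Violated

Walking from position 0: at position 1, X start has not yet held and error fails, so error U X start is false.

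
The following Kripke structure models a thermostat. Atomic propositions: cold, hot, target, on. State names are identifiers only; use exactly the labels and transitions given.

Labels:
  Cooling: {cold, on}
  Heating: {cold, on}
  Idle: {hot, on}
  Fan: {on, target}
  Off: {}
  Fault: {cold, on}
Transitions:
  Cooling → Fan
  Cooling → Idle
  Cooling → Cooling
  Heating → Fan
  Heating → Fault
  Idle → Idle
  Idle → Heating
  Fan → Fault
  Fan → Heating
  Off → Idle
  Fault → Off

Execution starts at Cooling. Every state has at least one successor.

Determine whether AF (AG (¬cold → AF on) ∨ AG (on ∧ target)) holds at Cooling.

Holds

States satisfying AG (¬cold → AF on) ∨ AG (on ∧ target): {Cooling, Heating, Idle, Fan, Off, Fault}.
States satisfying AF (AG (¬cold → AF on) ∨ AG (on ∧ target)): {Cooling, Heating, Idle, Fan, Off, Fault}.
Cooling ∈ Sat(AF (AG (¬cold → AF on) ∨ AG (on ∧ target))).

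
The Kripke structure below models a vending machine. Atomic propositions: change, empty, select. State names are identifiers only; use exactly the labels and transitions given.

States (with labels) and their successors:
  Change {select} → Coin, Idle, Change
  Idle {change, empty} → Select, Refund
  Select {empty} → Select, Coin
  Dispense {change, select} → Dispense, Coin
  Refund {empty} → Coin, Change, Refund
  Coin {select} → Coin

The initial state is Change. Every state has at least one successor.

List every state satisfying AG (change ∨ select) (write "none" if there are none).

{Dispense, Coin}

States satisfying change ∨ select: {Change, Idle, Dispense, Coin}.
States satisfying AG (change ∨ select): {Dispense, Coin}.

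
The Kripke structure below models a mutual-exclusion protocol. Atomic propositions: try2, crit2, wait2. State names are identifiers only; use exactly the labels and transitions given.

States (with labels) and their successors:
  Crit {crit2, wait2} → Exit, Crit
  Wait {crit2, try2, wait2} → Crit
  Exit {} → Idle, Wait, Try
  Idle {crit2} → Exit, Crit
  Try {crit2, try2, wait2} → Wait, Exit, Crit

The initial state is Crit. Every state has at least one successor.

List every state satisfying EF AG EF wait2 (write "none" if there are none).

{Crit, Wait, Exit, Idle, Try}

States satisfying AG EF wait2: {Crit, Wait, Exit, Idle, Try}.
States satisfying EF AG EF wait2: {Crit, Wait, Exit, Idle, Try}.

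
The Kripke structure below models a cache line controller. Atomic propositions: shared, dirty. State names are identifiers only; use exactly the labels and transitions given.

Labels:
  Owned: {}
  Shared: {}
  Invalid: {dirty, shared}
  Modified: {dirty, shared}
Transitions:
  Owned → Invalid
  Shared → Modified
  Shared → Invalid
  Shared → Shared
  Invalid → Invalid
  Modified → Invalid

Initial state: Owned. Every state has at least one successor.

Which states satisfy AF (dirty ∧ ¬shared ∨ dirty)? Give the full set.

{Owned, Invalid, Modified}

States satisfying dirty ∧ ¬shared ∨ dirty: {Invalid, Modified}.
States satisfying AF (dirty ∧ ¬shared ∨ dirty): {Owned, Invalid, Modified}.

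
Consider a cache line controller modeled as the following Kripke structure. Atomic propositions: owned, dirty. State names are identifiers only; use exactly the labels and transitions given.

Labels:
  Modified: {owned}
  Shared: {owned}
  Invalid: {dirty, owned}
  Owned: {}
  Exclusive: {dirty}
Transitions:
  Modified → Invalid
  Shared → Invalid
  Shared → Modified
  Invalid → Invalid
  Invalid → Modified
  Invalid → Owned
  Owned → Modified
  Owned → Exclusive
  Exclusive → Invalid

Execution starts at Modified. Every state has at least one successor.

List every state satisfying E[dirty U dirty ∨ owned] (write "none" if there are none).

{Modified, Shared, Invalid, Exclusive}

States satisfying dirty: {Invalid, Exclusive}.
States satisfying dirty ∨ owned: {Modified, Shared, Invalid, Exclusive}.
States satisfying E[dirty U dirty ∨ owned]: {Modified, Shared, Invalid, Exclusive}.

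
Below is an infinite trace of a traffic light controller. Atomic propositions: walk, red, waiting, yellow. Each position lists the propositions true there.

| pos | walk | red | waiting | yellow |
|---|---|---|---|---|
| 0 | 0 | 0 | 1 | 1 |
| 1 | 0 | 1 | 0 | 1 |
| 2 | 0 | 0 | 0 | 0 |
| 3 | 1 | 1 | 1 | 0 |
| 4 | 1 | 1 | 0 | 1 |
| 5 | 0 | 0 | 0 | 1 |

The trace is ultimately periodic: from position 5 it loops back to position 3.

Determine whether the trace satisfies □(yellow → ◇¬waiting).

Satisfied

yellow → ◇¬waiting holds at every position 0..5, and those are all positions ever visited, so □(yellow → ◇¬waiting) holds.
Positions where yellow holds: 0, 1, 4, 5.
Check ◇¬waiting at each: 0→ok, 1→ok, 4→ok, 5→ok.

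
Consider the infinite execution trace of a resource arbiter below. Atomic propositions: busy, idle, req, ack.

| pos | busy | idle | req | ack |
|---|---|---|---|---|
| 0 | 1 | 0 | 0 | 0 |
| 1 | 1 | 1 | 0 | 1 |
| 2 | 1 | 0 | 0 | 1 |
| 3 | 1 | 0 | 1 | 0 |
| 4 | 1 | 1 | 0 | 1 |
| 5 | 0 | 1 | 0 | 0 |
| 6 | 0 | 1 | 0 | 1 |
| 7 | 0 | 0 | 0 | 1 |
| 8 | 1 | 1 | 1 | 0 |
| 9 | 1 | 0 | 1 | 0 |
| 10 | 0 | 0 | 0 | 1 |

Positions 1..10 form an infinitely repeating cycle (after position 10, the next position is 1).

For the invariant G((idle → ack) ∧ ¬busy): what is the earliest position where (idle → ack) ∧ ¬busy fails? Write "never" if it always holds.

At position 0 the labels are {busy}, so (idle → ack) ∧ ¬busy is false there. This is the first violation.

0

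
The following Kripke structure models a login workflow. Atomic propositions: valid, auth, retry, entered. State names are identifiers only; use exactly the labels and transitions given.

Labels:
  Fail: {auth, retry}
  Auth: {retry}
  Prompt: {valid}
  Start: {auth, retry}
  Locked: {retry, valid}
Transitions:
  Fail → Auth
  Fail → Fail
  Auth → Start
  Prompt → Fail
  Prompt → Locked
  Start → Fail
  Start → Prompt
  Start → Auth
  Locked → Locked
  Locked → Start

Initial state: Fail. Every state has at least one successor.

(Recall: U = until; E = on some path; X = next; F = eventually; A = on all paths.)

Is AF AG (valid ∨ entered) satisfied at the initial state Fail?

States satisfying AG (valid ∨ entered): ∅.
States satisfying AF AG (valid ∨ entered): ∅.
There is a path from Fail along which AG (valid ∨ entered) never holds.
Fail ∉ Sat(AF AG (valid ∨ entered)).

Violated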